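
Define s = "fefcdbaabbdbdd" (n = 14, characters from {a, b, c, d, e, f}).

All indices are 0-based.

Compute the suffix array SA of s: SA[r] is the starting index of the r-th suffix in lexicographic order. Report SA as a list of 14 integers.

sorted suffixes:
  #0 SA[0]=6  'aabbdbdd'
  #1 SA[1]=7  'abbdbdd'
  #2 SA[2]=5  'baabbdbdd'
  #3 SA[3]=8  'bbdbdd'
  #4 SA[4]=9  'bdbdd'
  #5 SA[5]=11  'bdd'
  #6 SA[6]=3  'cdbaabbdbdd'
  #7 SA[7]=13  'd'
  #8 SA[8]=4  'dbaabbdbdd'
  #9 SA[9]=10  'dbdd'
  #10 SA[10]=12  'dd'
  #11 SA[11]=1  'efcdbaabbdbdd'
  #12 SA[12]=2  'fcdbaabbdbdd'
  #13 SA[13]=0  'fefcdbaabbdbdd'

[6, 7, 5, 8, 9, 11, 3, 13, 4, 10, 12, 1, 2, 0]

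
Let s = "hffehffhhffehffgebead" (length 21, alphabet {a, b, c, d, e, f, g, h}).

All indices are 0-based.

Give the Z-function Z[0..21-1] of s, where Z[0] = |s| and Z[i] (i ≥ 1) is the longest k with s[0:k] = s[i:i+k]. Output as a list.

[21, 0, 0, 0, 3, 0, 0, 1, 7, 0, 0, 0, 3, 0, 0, 0, 0, 0, 0, 0, 0]

Z[0]=21
i=1: outside box; Z[1]=0
i=2: outside box; Z[2]=0
i=3: outside box; Z[3]=0
i=4: outside box; Z[4]=3 extend→box=[4,7)
i=5: min(r-i=2, Z[1]=0)=0; Z[5]=0
i=6: min(r-i=1, Z[2]=0)=0; Z[6]=0
i=7: outside box; Z[7]=1 extend→box=[7,8)
i=8: outside box; Z[8]=7 extend→box=[8,15)
i=9: min(r-i=6, Z[1]=0)=0; Z[9]=0
i=10: min(r-i=5, Z[2]=0)=0; Z[10]=0
i=11: min(r-i=4, Z[3]=0)=0; Z[11]=0
i=12: min(r-i=3, Z[4]=3)=3; Z[12]=3
i=13: min(r-i=2, Z[5]=0)=0; Z[13]=0
i=14: min(r-i=1, Z[6]=0)=0; Z[14]=0
i=15: outside box; Z[15]=0
i=16: outside box; Z[16]=0
i=17: outside box; Z[17]=0
i=18: outside box; Z[18]=0
i=19: outside box; Z[19]=0
i=20: outside box; Z[20]=0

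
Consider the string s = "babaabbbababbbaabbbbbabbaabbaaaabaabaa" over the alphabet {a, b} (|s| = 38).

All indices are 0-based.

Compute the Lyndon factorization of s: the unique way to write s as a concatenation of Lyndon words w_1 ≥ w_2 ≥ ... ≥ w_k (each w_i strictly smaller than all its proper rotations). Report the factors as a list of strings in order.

["b", "ab", "aabbbababbbaabbbbbabb", "aabb", "aaaabaab", "a", "a"]

emit factor 1: 'b' (i=0, period=1)
emit factor 2: 'ab' (i=1, period=2)
emit factor 3: 'aabbbababbbaabbbbbabb' (i=3, period=21)
emit factor 4: 'aabb' (i=24, period=4)
emit factor 5: 'aaaabaab' (i=28, period=8)
emit factor 6: 'a' (i=36, period=1)
emit factor 7: 'a' (i=37, period=1)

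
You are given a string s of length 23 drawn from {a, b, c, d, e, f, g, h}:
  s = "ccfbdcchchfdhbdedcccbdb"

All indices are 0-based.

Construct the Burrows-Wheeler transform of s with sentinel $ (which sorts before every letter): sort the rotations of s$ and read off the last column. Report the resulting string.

rank  rotation                  last
    0  $ccfbdcchchfdhbdedcccbdb  b
    1  b$ccfbdcchchfdhbdedcccbd  d
    2  bdb$ccfbdcchchfdhbdedccc  c
    3  bdcchchfdhbdedcccbdb$ccf  f
    4  bdedcccbdb$ccfbdcchchfdh  h
    5  cbdb$ccfbdcchchfdhbdedcc  c
    6  ccbdb$ccfbdcchchfdhbdedc  c
    7  cccbdb$ccfbdcchchfdhbded  d
    8  ccfbdcchchfdhbdedcccbdb$  $
    9  cchchfdhbdedcccbdb$ccfbd  d
   10  cfbdcchchfdhbdedcccbdb$c  c
   11  chchfdhbdedcccbdb$ccfbdc  c
   12  chfdhbdedcccbdb$ccfbdcch  h
   13  db$ccfbdcchchfdhbdedcccb  b
   14  dcccbdb$ccfbdcchchfdhbde  e
   15  dcchchfdhbdedcccbdb$ccfb  b
   16  dedcccbdb$ccfbdcchchfdhb  b
   17  dhbdedcccbdb$ccfbdcchchf  f
   18  edcccbdb$ccfbdcchchfdhbd  d
   19  fbdcchchfdhbdedcccbdb$cc  c
   20  fdhbdedcccbdb$ccfbdcchch  h
   21  hbdedcccbdb$ccfbdcchchfd  d
   22  hchfdhbdedcccbdb$ccfbdcc  c
   23  hfdhbdedcccbdb$ccfbdcchc  c

bdcfhccd$dcchbebbfdchdcc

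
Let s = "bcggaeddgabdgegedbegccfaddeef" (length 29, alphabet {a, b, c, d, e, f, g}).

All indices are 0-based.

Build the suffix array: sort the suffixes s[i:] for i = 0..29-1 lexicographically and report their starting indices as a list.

[9, 23, 4, 0, 10, 17, 20, 21, 1, 16, 24, 6, 25, 7, 11, 15, 5, 26, 27, 18, 13, 28, 22, 8, 3, 19, 14, 12, 2]

rank | idx | suffix
   0 |   9 | abdgegedbegccfaddeef
   1 |  23 | addeef
   2 |   4 | aeddgabdgegedbegccfaddeef
   3 |   0 | bcggaeddgabdgegedbegccfaddeef
   4 |  10 | bdgegedbegccfaddeef
   5 |  17 | begccfaddeef
   6 |  20 | ccfaddeef
   7 |  21 | cfaddeef
   8 |   1 | cggaeddgabdgegedbegccfaddeef
   9 |  16 | dbegccfaddeef
  10 |  24 | ddeef
  11 |   6 | ddgabdgegedbegccfaddeef
  12 |  25 | deef
  13 |   7 | dgabdgegedbegccfaddeef
  14 |  11 | dgegedbegccfaddeef
  15 |  15 | edbegccfaddeef
  16 |   5 | eddgabdgegedbegccfaddeef
  17 |  26 | eef
  18 |  27 | ef
  19 |  18 | egccfaddeef
  20 |  13 | egedbegccfaddeef
  21 |  28 | f
  22 |  22 | faddeef
  23 |   8 | gabdgegedbegccfaddeef
  24 |   3 | gaeddgabdgegedbegccfaddeef
  25 |  19 | gccfaddeef
  26 |  14 | gedbegccfaddeef
  27 |  12 | gegedbegccfaddeef
  28 |   2 | ggaeddgabdgegedbegccfaddeef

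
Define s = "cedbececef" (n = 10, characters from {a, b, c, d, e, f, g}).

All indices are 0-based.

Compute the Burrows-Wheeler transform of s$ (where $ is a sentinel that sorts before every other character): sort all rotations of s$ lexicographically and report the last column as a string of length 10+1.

fde$eebccce

rank  rotation     last
    0  $cedbececef  f
    1  bececef$ced  d
    2  cecef$cedbe  e
    3  cedbececef$  $
    4  cef$cedbece  e
    5  dbececef$ce  e
    6  ececef$cedb  b
    7  ecef$cedbec  c
    8  edbececef$c  c
    9  ef$cedbecec  c
   10  f$cedbecece  e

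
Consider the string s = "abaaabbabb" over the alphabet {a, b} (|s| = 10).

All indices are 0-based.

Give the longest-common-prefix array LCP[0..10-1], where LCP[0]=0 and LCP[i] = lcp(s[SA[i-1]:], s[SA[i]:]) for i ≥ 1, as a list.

[0, 2, 1, 2, 3, 0, 1, 2, 1, 2]

rank | idx | suffix
   0 |   2 | aaabbabb
   1 |   3 | aabbabb
   2 |   0 | abaaabbabb
   3 |   7 | abb
   4 |   4 | abbabb
   5 |   9 | b
   6 |   1 | baaabbabb
   7 |   6 | babb
   8 |   8 | bb
   9 |   5 | bbabb

SA = [2, 3, 0, 7, 4, 9, 1, 6, 8, 5]
rank  pair      lcp
   1  s[2:],s[3:]  2  'aa'
   2  s[3:],s[0:]  1  'a'
   3  s[0:],s[7:]  2  'ab'
   4  s[7:],s[4:]  3  'abb'
   5  s[4:],s[9:]  0  ''
   6  s[9:],s[1:]  1  'b'
   7  s[1:],s[6:]  2  'ba'
   8  s[6:],s[8:]  1  'b'
   9  s[8:],s[5:]  2  'bb'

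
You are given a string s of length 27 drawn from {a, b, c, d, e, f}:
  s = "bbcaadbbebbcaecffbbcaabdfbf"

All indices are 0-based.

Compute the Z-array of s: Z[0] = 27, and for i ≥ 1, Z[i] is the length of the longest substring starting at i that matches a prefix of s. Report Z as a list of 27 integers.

[27, 1, 0, 0, 0, 0, 2, 1, 0, 4, 1, 0, 0, 0, 0, 0, 0, 5, 1, 0, 0, 0, 1, 0, 0, 1, 0]

Z[0]=27
i=1: outside box; Z[1]=1 extend→box=[1,2)
i=2: outside box; Z[2]=0
i=3: outside box; Z[3]=0
i=4: outside box; Z[4]=0
i=5: outside box; Z[5]=0
i=6: outside box; Z[6]=2 extend→box=[6,8)
i=7: min(r-i=1, Z[1]=1)=1; Z[7]=1
i=8: outside box; Z[8]=0
i=9: outside box; Z[9]=4 extend→box=[9,13)
i=10: min(r-i=3, Z[1]=1)=1; Z[10]=1
i=11: min(r-i=2, Z[2]=0)=0; Z[11]=0
i=12: min(r-i=1, Z[3]=0)=0; Z[12]=0
i=13: outside box; Z[13]=0
i=14: outside box; Z[14]=0
i=15: outside box; Z[15]=0
i=16: outside box; Z[16]=0
i=17: outside box; Z[17]=5 extend→box=[17,22)
i=18: min(r-i=4, Z[1]=1)=1; Z[18]=1
i=19: min(r-i=3, Z[2]=0)=0; Z[19]=0
i=20: min(r-i=2, Z[3]=0)=0; Z[20]=0
i=21: min(r-i=1, Z[4]=0)=0; Z[21]=0
i=22: outside box; Z[22]=1 extend→box=[22,23)
i=23: outside box; Z[23]=0
i=24: outside box; Z[24]=0
i=25: outside box; Z[25]=1 extend→box=[25,26)
i=26: outside box; Z[26]=0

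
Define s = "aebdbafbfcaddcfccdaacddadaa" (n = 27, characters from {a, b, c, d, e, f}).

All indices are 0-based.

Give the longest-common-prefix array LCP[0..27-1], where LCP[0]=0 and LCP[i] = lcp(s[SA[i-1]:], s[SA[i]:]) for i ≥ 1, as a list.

[0, 1, 2, 1, 1, 2, 1, 1, 0, 1, 1, 0, 1, 1, 2, 1, 0, 3, 2, 1, 1, 1, 2, 0, 0, 1, 2]

rank→(start, suffix):
  0 → (26, 'a')
  1 → (25, 'aa')
  2 → (18, 'aacddadaa')
  3 → (19, 'acddadaa')
  4 → (23, 'adaa')
  5 → (10, 'addcfccdaacddadaa')
  6 → (0, 'aebdbafbfcaddcfccdaacddadaa')
  7 → (5, 'afbfcaddcfccdaacddadaa')
  8 → (4, 'bafbfcaddcfccdaacddadaa')
  9 → (2, 'bdbafbfcaddcfccdaacddadaa')
  10 → (7, 'bfcaddcfccdaacddadaa')
  11 → (9, 'caddcfccdaacddadaa')
  12 → (15, 'ccdaacddadaa')
  13 → (16, 'cdaacddadaa')
  14 → (20, 'cddadaa')
  15 → (13, 'cfccdaacddadaa')
  16 → (24, 'daa')
  17 → (17, 'daacddadaa')
  18 → (22, 'dadaa')
  19 → (3, 'dbafbfcaddcfccdaacddadaa')
  20 → (12, 'dcfccdaacddadaa')
  21 → (21, 'ddadaa')
  22 → (11, 'ddcfccdaacddadaa')
  23 → (1, 'ebdbafbfcaddcfccdaacddadaa')
  24 → (6, 'fbfcaddcfccdaacddadaa')
  25 → (8, 'fcaddcfccdaacddadaa')
  26 → (14, 'fccdaacddadaa')

SA = [26, 25, 18, 19, 23, 10, 0, 5, 4, 2, 7, 9, 15, 16, 20, 13, 24, 17, 22, 3, 12, 21, 11, 1, 6, 8, 14]
i: (SA[i-1],SA[i]) lcp shared
  1: (26,25) 1 'a'
  2: (25,18) 2 'aa'
  3: (18,19) 1 'a'
  4: (19,23) 1 'a'
  5: (23,10) 2 'ad'
  6: (10,0) 1 'a'
  7: (0,5) 1 'a'
  8: (5,4) 0 ''
  9: (4,2) 1 'b'
  10: (2,7) 1 'b'
  11: (7,9) 0 ''
  12: (9,15) 1 'c'
  13: (15,16) 1 'c'
  14: (16,20) 2 'cd'
  15: (20,13) 1 'c'
  16: (13,24) 0 ''
  17: (24,17) 3 'daa'
  18: (17,22) 2 'da'
  19: (22,3) 1 'd'
  20: (3,12) 1 'd'
  21: (12,21) 1 'd'
  22: (21,11) 2 'dd'
  23: (11,1) 0 ''
  24: (1,6) 0 ''
  25: (6,8) 1 'f'
  26: (8,14) 2 'fc'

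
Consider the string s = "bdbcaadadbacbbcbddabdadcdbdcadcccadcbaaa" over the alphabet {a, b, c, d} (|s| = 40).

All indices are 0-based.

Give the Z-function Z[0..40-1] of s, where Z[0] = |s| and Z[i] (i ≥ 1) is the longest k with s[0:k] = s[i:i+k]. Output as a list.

[40, 0, 1, 0, 0, 0, 0, 0, 0, 1, 0, 0, 1, 1, 0, 2, 0, 0, 0, 2, 0, 0, 0, 0, 0, 2, 0, 0, 0, 0, 0, 0, 0, 0, 0, 0, 1, 0, 0, 0]

Z[0]=40
i=1: outside box; Z[1]=0
i=2: outside box; Z[2]=1 scan→box=[2,3)
i=3: outside box; Z[3]=0
i=4: outside box; Z[4]=0
i=5: outside box; Z[5]=0
i=6: outside box; Z[6]=0
i=7: outside box; Z[7]=0
i=8: outside box; Z[8]=0
i=9: outside box; Z[9]=1 scan→box=[9,10)
i=10: outside box; Z[10]=0
i=11: outside box; Z[11]=0
i=12: outside box; Z[12]=1 scan→box=[12,13)
i=13: outside box; Z[13]=1 scan→box=[13,14)
i=14: outside box; Z[14]=0
i=15: outside box; Z[15]=2 scan→box=[15,17)
i=16: min(r-i=1, Z[1]=0)=0; Z[16]=0
i=17: outside box; Z[17]=0
i=18: outside box; Z[18]=0
i=19: outside box; Z[19]=2 scan→box=[19,21)
i=20: min(r-i=1, Z[1]=0)=0; Z[20]=0
i=21: outside box; Z[21]=0
i=22: outside box; Z[22]=0
i=23: outside box; Z[23]=0
i=24: outside box; Z[24]=0
i=25: outside box; Z[25]=2 scan→box=[25,27)
i=26: min(r-i=1, Z[1]=0)=0; Z[26]=0
i=27: outside box; Z[27]=0
i=28: outside box; Z[28]=0
i=29: outside box; Z[29]=0
i=30: outside box; Z[30]=0
i=31: outside box; Z[31]=0
i=32: outside box; Z[32]=0
i=33: outside box; Z[33]=0
i=34: outside box; Z[34]=0
i=35: outside box; Z[35]=0
i=36: outside box; Z[36]=1 scan→box=[36,37)
i=37: outside box; Z[37]=0
i=38: outside box; Z[38]=0
i=39: outside box; Z[39]=0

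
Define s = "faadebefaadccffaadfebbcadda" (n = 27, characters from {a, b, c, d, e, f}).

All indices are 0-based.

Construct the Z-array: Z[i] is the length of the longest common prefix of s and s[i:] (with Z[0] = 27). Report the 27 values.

[27, 0, 0, 0, 0, 0, 0, 4, 0, 0, 0, 0, 0, 1, 4, 0, 0, 0, 1, 0, 0, 0, 0, 0, 0, 0, 0]

Z[0]=27
i=1: fresh scan; Z[1]=0
i=2: fresh scan; Z[2]=0
i=3: fresh scan; Z[3]=0
i=4: fresh scan; Z[4]=0
i=5: fresh scan; Z[5]=0
i=6: fresh scan; Z[6]=0
i=7: fresh scan; Z[7]=4 grow→box=[7,11)
i=8: min(r-i=3, Z[1]=0)=0; Z[8]=0
i=9: min(r-i=2, Z[2]=0)=0; Z[9]=0
i=10: min(r-i=1, Z[3]=0)=0; Z[10]=0
i=11: fresh scan; Z[11]=0
i=12: fresh scan; Z[12]=0
i=13: fresh scan; Z[13]=1 grow→box=[13,14)
i=14: fresh scan; Z[14]=4 grow→box=[14,18)
i=15: min(r-i=3, Z[1]=0)=0; Z[15]=0
i=16: min(r-i=2, Z[2]=0)=0; Z[16]=0
i=17: min(r-i=1, Z[3]=0)=0; Z[17]=0
i=18: fresh scan; Z[18]=1 grow→box=[18,19)
i=19: fresh scan; Z[19]=0
i=20: fresh scan; Z[20]=0
i=21: fresh scan; Z[21]=0
i=22: fresh scan; Z[22]=0
i=23: fresh scan; Z[23]=0
i=24: fresh scan; Z[24]=0
i=25: fresh scan; Z[25]=0
i=26: fresh scan; Z[26]=0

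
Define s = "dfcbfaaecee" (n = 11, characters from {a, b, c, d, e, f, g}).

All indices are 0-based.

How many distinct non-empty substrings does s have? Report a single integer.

61

rank | idx | suffix
   0 |   5 | aaecee
   1 |   6 | aecee
   2 |   3 | bfaaecee
   3 |   2 | cbfaaecee
   4 |   8 | cee
   5 |   0 | dfcbfaaecee
   6 |  10 | e
   7 |   7 | ecee
   8 |   9 | ee
   9 |   4 | faaecee
  10 |   1 | fcbfaaecee

SA = [5, 6, 3, 2, 8, 0, 10, 7, 9, 4, 1]
[i] adj suffixes → lcp
  [1] 5/6 → 1 ('a')
  [2] 6/3 → 0 ('')
  [3] 3/2 → 0 ('')
  [4] 2/8 → 1 ('c')
  [5] 8/0 → 0 ('')
  [6] 0/10 → 0 ('')
  [7] 10/7 → 1 ('e')
  [8] 7/9 → 1 ('e')
  [9] 9/4 → 0 ('')
  [10] 4/1 → 1 ('f')

n(n+1)/2 = 11·12/2 = 66
Σ LCP = 0 + 1 + 0 + 0 + 1 + 0 + 0 + 1 + 1 + 0 + 1 = 5
distinct = 66 − 5 = 61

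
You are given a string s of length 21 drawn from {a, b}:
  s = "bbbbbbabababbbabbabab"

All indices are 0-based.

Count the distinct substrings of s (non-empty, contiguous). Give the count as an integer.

165

rank | idx | suffix
   0 |  19 | ab
   1 |  17 | abab
   2 |   6 | abababbbabbabab
   3 |   8 | ababbbabbabab
   4 |  14 | abbabab
   5 |  10 | abbbabbabab
   6 |  20 | b
   7 |  18 | bab
   8 |  16 | babab
   9 |   5 | babababbbabbabab
  10 |   7 | bababbbabbabab
  11 |  13 | babbabab
  12 |   9 | babbbabbabab
  13 |  15 | bbabab
  14 |   4 | bbabababbbabbabab
  15 |  12 | bbabbabab
  16 |   3 | bbbabababbbabbabab
  17 |  11 | bbbabbabab
  18 |   2 | bbbbabababbbabbabab
  19 |   1 | bbbbbabababbbabbabab
  20 |   0 | bbbbbbabababbbabbabab

SA = [19, 17, 6, 8, 14, 10, 20, 18, 16, 5, 7, 13, 9, 15, 4, 12, 3, 11, 2, 1, 0]
rank  pair      lcp
   1  s[19:],s[17:]  2  'ab'
   2  s[17:],s[6:]  4  'abab'
   3  s[6:],s[8:]  4  'abab'
   4  s[8:],s[14:]  2  'ab'
   5  s[14:],s[10:]  3  'abb'
   6  s[10:],s[20:]  0  ''
   7  s[20:],s[18:]  1  'b'
   8  s[18:],s[16:]  3  'bab'
   9  s[16:],s[5:]  5  'babab'
  10  s[5:],s[7:]  5  'babab'
  11  s[7:],s[13:]  3  'bab'
  12  s[13:],s[9:]  4  'babb'
  13  s[9:],s[15:]  1  'b'
  14  s[15:],s[4:]  6  'bbabab'
  15  s[4:],s[12:]  4  'bbab'
  16  s[12:],s[3:]  2  'bb'
  17  s[3:],s[11:]  5  'bbbab'
  18  s[11:],s[2:]  3  'bbb'
  19  s[2:],s[1:]  4  'bbbb'
  20  s[1:],s[0:]  5  'bbbbb'

n(n+1)/2 = 21·22/2 = 231
Σ LCP = 0 + 2 + 4 + 4 + 2 + 3 + 0 + 1 + 3 + 5 + 5 + 3 + 4 + 1 + 6 + 4 + 2 + 5 + 3 + 4 + 5 = 66
distinct = 231 − 66 = 165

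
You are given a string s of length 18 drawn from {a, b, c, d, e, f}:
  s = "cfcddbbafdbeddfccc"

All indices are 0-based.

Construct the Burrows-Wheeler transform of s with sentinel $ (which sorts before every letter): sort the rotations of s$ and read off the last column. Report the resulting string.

rank  rotation             last
    0  $cfcddbbafdbeddfccc  c
    1  afdbeddfccc$cfcddbb  b
    2  bafdbeddfccc$cfcddb  b
    3  bbafdbeddfccc$cfcdd  d
    4  beddfccc$cfcddbbafd  d
    5  c$cfcddbbafdbeddfcc  c
    6  cc$cfcddbbafdbeddfc  c
    7  ccc$cfcddbbafdbeddf  f
    8  cddbbafdbeddfccc$cf  f
    9  cfcddbbafdbeddfccc$  $
   10  dbbafdbeddfccc$cfcd  d
   11  dbeddfccc$cfcddbbaf  f
   12  ddbbafdbeddfccc$cfc  c
   13  ddfccc$cfcddbbafdbe  e
   14  dfccc$cfcddbbafdbed  d
   15  eddfccc$cfcddbbafdb  b
   16  fccc$cfcddbbafdbedd  d
   17  fcddbbafdbeddfccc$c  c
   18  fdbeddfccc$cfcddbba  a

cbbddccff$dfcedbdca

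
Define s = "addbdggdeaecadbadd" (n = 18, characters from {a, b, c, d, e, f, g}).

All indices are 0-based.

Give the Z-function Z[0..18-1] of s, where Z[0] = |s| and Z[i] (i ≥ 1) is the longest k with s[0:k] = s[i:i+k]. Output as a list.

[18, 0, 0, 0, 0, 0, 0, 0, 0, 1, 0, 0, 2, 0, 0, 3, 0, 0]

Z[0]=18
i=1: outside box; Z[1]=0
i=2: outside box; Z[2]=0
i=3: outside box; Z[3]=0
i=4: outside box; Z[4]=0
i=5: outside box; Z[5]=0
i=6: outside box; Z[6]=0
i=7: outside box; Z[7]=0
i=8: outside box; Z[8]=0
i=9: outside box; Z[9]=1 extend→box=[9,10)
i=10: outside box; Z[10]=0
i=11: outside box; Z[11]=0
i=12: outside box; Z[12]=2 extend→box=[12,14)
i=13: min(r-i=1, Z[1]=0)=0; Z[13]=0
i=14: outside box; Z[14]=0
i=15: outside box; Z[15]=3 extend→box=[15,18)
i=16: min(r-i=2, Z[1]=0)=0; Z[16]=0
i=17: min(r-i=1, Z[2]=0)=0; Z[17]=0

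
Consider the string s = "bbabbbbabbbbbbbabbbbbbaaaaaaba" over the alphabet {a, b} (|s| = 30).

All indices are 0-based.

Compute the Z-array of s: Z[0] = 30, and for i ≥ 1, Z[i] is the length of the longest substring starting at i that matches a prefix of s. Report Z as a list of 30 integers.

Z[0]=30
i=1: outside box; Z[1]=1 grow→box=[1,2)
i=2: outside box; Z[2]=0
i=3: outside box; Z[3]=2 grow→box=[3,5)
i=4: min(r-i=1, Z[1]=1)=1; Z[4]=2 grow→box=[4,6)
i=5: min(r-i=1, Z[1]=1)=1; Z[5]=7 grow→box=[5,12)
i=6: min(r-i=6, Z[1]=1)=1; Z[6]=1
i=7: min(r-i=5, Z[2]=0)=0; Z[7]=0
i=8: min(r-i=4, Z[3]=2)=2; Z[8]=2
i=9: min(r-i=3, Z[4]=2)=2; Z[9]=2
i=10: min(r-i=2, Z[5]=7)=2; Z[10]=2
i=11: min(r-i=1, Z[6]=1)=1; Z[11]=2 grow→box=[11,13)
i=12: min(r-i=1, Z[1]=1)=1; Z[12]=2 grow→box=[12,14)
i=13: min(r-i=1, Z[1]=1)=1; Z[13]=7 grow→box=[13,20)
i=14: min(r-i=6, Z[1]=1)=1; Z[14]=1
i=15: min(r-i=5, Z[2]=0)=0; Z[15]=0
i=16: min(r-i=4, Z[3]=2)=2; Z[16]=2
i=17: min(r-i=3, Z[4]=2)=2; Z[17]=2
i=18: min(r-i=2, Z[5]=7)=2; Z[18]=2
i=19: min(r-i=1, Z[6]=1)=1; Z[19]=2 grow→box=[19,21)
i=20: min(r-i=1, Z[1]=1)=1; Z[20]=3 grow→box=[20,23)
i=21: min(r-i=2, Z[1]=1)=1; Z[21]=1
i=22: min(r-i=1, Z[2]=0)=0; Z[22]=0
i=23: outside box; Z[23]=0
i=24: outside box; Z[24]=0
i=25: outside box; Z[25]=0
i=26: outside box; Z[26]=0
i=27: outside box; Z[27]=0
i=28: outside box; Z[28]=1 grow→box=[28,29)
i=29: outside box; Z[29]=0

[30, 1, 0, 2, 2, 7, 1, 0, 2, 2, 2, 2, 2, 7, 1, 0, 2, 2, 2, 2, 3, 1, 0, 0, 0, 0, 0, 0, 1, 0]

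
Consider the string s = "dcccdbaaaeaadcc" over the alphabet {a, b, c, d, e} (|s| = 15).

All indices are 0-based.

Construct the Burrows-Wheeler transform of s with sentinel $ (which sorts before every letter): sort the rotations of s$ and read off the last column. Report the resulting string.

rank  rotation          last
    0  $dcccdbaaaeaadcc  c
    1  aaaeaadcc$dcccdb  b
    2  aadcc$dcccdbaaae  e
    3  aaeaadcc$dcccdba  a
    4  adcc$dcccdbaaaea  a
    5  aeaadcc$dcccdbaa  a
    6  baaaeaadcc$dcccd  d
    7  c$dcccdbaaaeaadc  c
    8  cc$dcccdbaaaeaad  d
    9  cccdbaaaeaadcc$d  d
   10  ccdbaaaeaadcc$dc  c
   11  cdbaaaeaadcc$dcc  c
   12  dbaaaeaadcc$dccc  c
   13  dcc$dcccdbaaaeaa  a
   14  dcccdbaaaeaadcc$  $
   15  eaadcc$dcccdbaaa  a

cbeaaadcddccca$a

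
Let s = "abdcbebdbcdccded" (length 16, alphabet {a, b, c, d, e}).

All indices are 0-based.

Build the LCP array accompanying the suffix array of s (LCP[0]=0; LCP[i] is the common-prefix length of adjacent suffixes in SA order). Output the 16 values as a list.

[0, 0, 1, 2, 1, 0, 1, 1, 2, 0, 1, 1, 2, 1, 0, 1]

rank | idx | suffix
   0 |   0 | abdcbebdbcdccded
   1 |   8 | bcdccded
   2 |   6 | bdbcdccded
   3 |   1 | bdcbebdbcdccded
   4 |   4 | bebdbcdccded
   5 |   3 | cbebdbcdccded
   6 |  11 | ccded
   7 |   9 | cdccded
   8 |  12 | cded
   9 |  15 | d
  10 |   7 | dbcdccded
  11 |   2 | dcbebdbcdccded
  12 |  10 | dccded
  13 |  13 | ded
  14 |   5 | ebdbcdccded
  15 |  14 | ed

SA = [0, 8, 6, 1, 4, 3, 11, 9, 12, 15, 7, 2, 10, 13, 5, 14]
rank  pair      lcp
   1  s[0:],s[8:]  0  ''
   2  s[8:],s[6:]  1  'b'
   3  s[6:],s[1:]  2  'bd'
   4  s[1:],s[4:]  1  'b'
   5  s[4:],s[3:]  0  ''
   6  s[3:],s[11:]  1  'c'
   7  s[11:],s[9:]  1  'c'
   8  s[9:],s[12:]  2  'cd'
   9  s[12:],s[15:]  0  ''
  10  s[15:],s[7:]  1  'd'
  11  s[7:],s[2:]  1  'd'
  12  s[2:],s[10:]  2  'dc'
  13  s[10:],s[13:]  1  'd'
  14  s[13:],s[5:]  0  ''
  15  s[5:],s[14:]  1  'e'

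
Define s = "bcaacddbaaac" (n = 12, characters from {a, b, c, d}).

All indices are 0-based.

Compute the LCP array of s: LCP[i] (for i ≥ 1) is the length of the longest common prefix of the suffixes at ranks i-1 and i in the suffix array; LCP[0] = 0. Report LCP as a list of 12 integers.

[0, 2, 3, 1, 2, 0, 1, 0, 1, 1, 0, 1]

sorted suffixes:
  #0 SA[0]=8  'aaac'
  #1 SA[1]=9  'aac'
  #2 SA[2]=2  'aacddbaaac'
  #3 SA[3]=10  'ac'
  #4 SA[4]=3  'acddbaaac'
  #5 SA[5]=7  'baaac'
  #6 SA[6]=0  'bcaacddbaaac'
  #7 SA[7]=11  'c'
  #8 SA[8]=1  'caacddbaaac'
  #9 SA[9]=4  'cddbaaac'
  #10 SA[10]=6  'dbaaac'
  #11 SA[11]=5  'ddbaaac'

SA = [8, 9, 2, 10, 3, 7, 0, 11, 1, 4, 6, 5]
rank  pair      lcp
   1  s[8:],s[9:]  2  'aa'
   2  s[9:],s[2:]  3  'aac'
   3  s[2:],s[10:]  1  'a'
   4  s[10:],s[3:]  2  'ac'
   5  s[3:],s[7:]  0  ''
   6  s[7:],s[0:]  1  'b'
   7  s[0:],s[11:]  0  ''
   8  s[11:],s[1:]  1  'c'
   9  s[1:],s[4:]  1  'c'
  10  s[4:],s[6:]  0  ''
  11  s[6:],s[5:]  1  'd'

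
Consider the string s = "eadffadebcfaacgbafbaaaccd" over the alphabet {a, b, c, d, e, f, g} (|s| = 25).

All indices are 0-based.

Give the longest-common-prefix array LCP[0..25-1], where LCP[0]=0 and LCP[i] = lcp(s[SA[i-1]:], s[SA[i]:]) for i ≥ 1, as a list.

[0, 2, 3, 1, 2, 1, 2, 1, 0, 2, 1, 0, 1, 1, 1, 0, 1, 1, 0, 1, 0, 2, 1, 1, 0]

rank→(start, suffix):
  0 → (19, 'aaaccd')
  1 → (20, 'aaccd')
  2 → (11, 'aacgbafbaaaccd')
  3 → (21, 'accd')
  4 → (12, 'acgbafbaaaccd')
  5 → (5, 'adebcfaacgbafbaaaccd')
  6 → (1, 'adffadebcfaacgbafbaaaccd')
  7 → (16, 'afbaaaccd')
  8 → (18, 'baaaccd')
  9 → (15, 'bafbaaaccd')
  10 → (8, 'bcfaacgbafbaaaccd')
  11 → (22, 'ccd')
  12 → (23, 'cd')
  13 → (9, 'cfaacgbafbaaaccd')
  14 → (13, 'cgbafbaaaccd')
  15 → (24, 'd')
  16 → (6, 'debcfaacgbafbaaaccd')
  17 → (2, 'dffadebcfaacgbafbaaaccd')
  18 → (0, 'eadffadebcfaacgbafbaaaccd')
  19 → (7, 'ebcfaacgbafbaaaccd')
  20 → (10, 'faacgbafbaaaccd')
  21 → (4, 'fadebcfaacgbafbaaaccd')
  22 → (17, 'fbaaaccd')
  23 → (3, 'ffadebcfaacgbafbaaaccd')
  24 → (14, 'gbafbaaaccd')

SA = [19, 20, 11, 21, 12, 5, 1, 16, 18, 15, 8, 22, 23, 9, 13, 24, 6, 2, 0, 7, 10, 4, 17, 3, 14]
rank  pair      lcp
   1  s[19:],s[20:]  2  'aa'
   2  s[20:],s[11:]  3  'aac'
   3  s[11:],s[21:]  1  'a'
   4  s[21:],s[12:]  2  'ac'
   5  s[12:],s[5:]  1  'a'
   6  s[5:],s[1:]  2  'ad'
   7  s[1:],s[16:]  1  'a'
   8  s[16:],s[18:]  0  ''
   9  s[18:],s[15:]  2  'ba'
  10  s[15:],s[8:]  1  'b'
  11  s[8:],s[22:]  0  ''
  12  s[22:],s[23:]  1  'c'
  13  s[23:],s[9:]  1  'c'
  14  s[9:],s[13:]  1  'c'
  15  s[13:],s[24:]  0  ''
  16  s[24:],s[6:]  1  'd'
  17  s[6:],s[2:]  1  'd'
  18  s[2:],s[0:]  0  ''
  19  s[0:],s[7:]  1  'e'
  20  s[7:],s[10:]  0  ''
  21  s[10:],s[4:]  2  'fa'
  22  s[4:],s[17:]  1  'f'
  23  s[17:],s[3:]  1  'f'
  24  s[3:],s[14:]  0  ''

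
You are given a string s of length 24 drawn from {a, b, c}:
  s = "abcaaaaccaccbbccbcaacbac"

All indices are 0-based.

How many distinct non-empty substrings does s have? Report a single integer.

sorted suffixes:
  #0 SA[0]=3  'aaaaccaccbbccbcaacbac'
  #1 SA[1]=4  'aaaccaccbbccbcaacbac'
  #2 SA[2]=18  'aacbac'
  #3 SA[3]=5  'aaccaccbbccbcaacbac'
  #4 SA[4]=0  'abcaaaaccaccbbccbcaacbac'
  #5 SA[5]=22  'ac'
  #6 SA[6]=19  'acbac'
  #7 SA[7]=6  'accaccbbccbcaacbac'
  #8 SA[8]=9  'accbbccbcaacbac'
  #9 SA[9]=21  'bac'
  #10 SA[10]=12  'bbccbcaacbac'
  #11 SA[11]=1  'bcaaaaccaccbbccbcaacbac'
  #12 SA[12]=16  'bcaacbac'
  #13 SA[13]=13  'bccbcaacbac'
  #14 SA[14]=23  'c'
  #15 SA[15]=2  'caaaaccaccbbccbcaacbac'
  #16 SA[16]=17  'caacbac'
  #17 SA[17]=8  'caccbbccbcaacbac'
  #18 SA[18]=20  'cbac'
  #19 SA[19]=11  'cbbccbcaacbac'
  #20 SA[20]=15  'cbcaacbac'
  #21 SA[21]=7  'ccaccbbccbcaacbac'
  #22 SA[22]=10  'ccbbccbcaacbac'
  #23 SA[23]=14  'ccbcaacbac'

SA = [3, 4, 18, 5, 0, 22, 19, 6, 9, 21, 12, 1, 16, 13, 23, 2, 17, 8, 20, 11, 15, 7, 10, 14]
rank  pair      lcp
   1  s[3:],s[4:]  3  'aaa'
   2  s[4:],s[18:]  2  'aa'
   3  s[18:],s[5:]  3  'aac'
   4  s[5:],s[0:]  1  'a'
   5  s[0:],s[22:]  1  'a'
   6  s[22:],s[19:]  2  'ac'
   7  s[19:],s[6:]  2  'ac'
   8  s[6:],s[9:]  3  'acc'
   9  s[9:],s[21:]  0  ''
  10  s[21:],s[12:]  1  'b'
  11  s[12:],s[1:]  1  'b'
  12  s[1:],s[16:]  4  'bcaa'
  13  s[16:],s[13:]  2  'bc'
  14  s[13:],s[23:]  0  ''
  15  s[23:],s[2:]  1  'c'
  16  s[2:],s[17:]  3  'caa'
  17  s[17:],s[8:]  2  'ca'
  18  s[8:],s[20:]  1  'c'
  19  s[20:],s[11:]  2  'cb'
  20  s[11:],s[15:]  2  'cb'
  21  s[15:],s[7:]  1  'c'
  22  s[7:],s[10:]  2  'cc'
  23  s[10:],s[14:]  3  'ccb'

n(n+1)/2 = 24·25/2 = 300
Σ LCP = 0 + 3 + 2 + 3 + 1 + 1 + 2 + 2 + 3 + 0 + 1 + 1 + 4 + 2 + 0 + 1 + 3 + 2 + 1 + 2 + 2 + 1 + 2 + 3 = 42
distinct = 300 − 42 = 258

258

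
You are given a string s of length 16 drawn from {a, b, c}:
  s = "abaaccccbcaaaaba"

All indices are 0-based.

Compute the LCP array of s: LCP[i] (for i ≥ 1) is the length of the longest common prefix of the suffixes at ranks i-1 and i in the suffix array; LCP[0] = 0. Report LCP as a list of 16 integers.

rank→(start, suffix):
  0 → (15, 'a')
  1 → (10, 'aaaaba')
  2 → (11, 'aaaba')
  3 → (12, 'aaba')
  4 → (2, 'aaccccbcaaaaba')
  5 → (13, 'aba')
  6 → (0, 'abaaccccbcaaaaba')
  7 → (3, 'accccbcaaaaba')
  8 → (14, 'ba')
  9 → (1, 'baaccccbcaaaaba')
  10 → (8, 'bcaaaaba')
  11 → (9, 'caaaaba')
  12 → (7, 'cbcaaaaba')
  13 → (6, 'ccbcaaaaba')
  14 → (5, 'cccbcaaaaba')
  15 → (4, 'ccccbcaaaaba')

SA = [15, 10, 11, 12, 2, 13, 0, 3, 14, 1, 8, 9, 7, 6, 5, 4]
rank  pair      lcp
   1  s[15:],s[10:]  1  'a'
   2  s[10:],s[11:]  3  'aaa'
   3  s[11:],s[12:]  2  'aa'
   4  s[12:],s[2:]  2  'aa'
   5  s[2:],s[13:]  1  'a'
   6  s[13:],s[0:]  3  'aba'
   7  s[0:],s[3:]  1  'a'
   8  s[3:],s[14:]  0  ''
   9  s[14:],s[1:]  2  'ba'
  10  s[1:],s[8:]  1  'b'
  11  s[8:],s[9:]  0  ''
  12  s[9:],s[7:]  1  'c'
  13  s[7:],s[6:]  1  'c'
  14  s[6:],s[5:]  2  'cc'
  15  s[5:],s[4:]  3  'ccc'

[0, 1, 3, 2, 2, 1, 3, 1, 0, 2, 1, 0, 1, 1, 2, 3]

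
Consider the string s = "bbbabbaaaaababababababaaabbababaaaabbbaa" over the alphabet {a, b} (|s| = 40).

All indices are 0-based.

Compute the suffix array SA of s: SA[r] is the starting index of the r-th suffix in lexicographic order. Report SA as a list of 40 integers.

rank→(start, suffix):
  0 → (39, 'a')
  1 → (38, 'aa')
  2 → (6, 'aaaaababababababaaabbababaaaabbbaa')
  3 → (7, 'aaaababababababaaabbababaaaabbbaa')
  4 → (31, 'aaaabbbaa')
  5 → (8, 'aaababababababaaabbababaaaabbbaa')
  6 → (22, 'aaabbababaaaabbbaa')
  7 → (32, 'aaabbbaa')
  8 → (9, 'aababababababaaabbababaaaabbbaa')
  9 → (23, 'aabbababaaaabbbaa')
  10 → (33, 'aabbbaa')
  11 → (29, 'abaaaabbbaa')
  12 → (20, 'abaaabbababaaaabbbaa')
  13 → (27, 'ababaaaabbbaa')
  14 → (18, 'ababaaabbababaaaabbbaa')
  15 → (16, 'abababaaabbababaaaabbbaa')
  16 → (14, 'ababababaaabbababaaaabbbaa')
  17 → (12, 'abababababaaabbababaaaabbbaa')
  18 → (10, 'ababababababaaabbababaaaabbbaa')
  19 → (3, 'abbaaaaababababababaaabbababaaaabbbaa')
  20 → (24, 'abbababaaaabbbaa')
  21 → (34, 'abbbaa')
  22 → (37, 'baa')
  23 → (5, 'baaaaababababababaaabbababaaaabbbaa')
  24 → (30, 'baaaabbbaa')
  25 → (21, 'baaabbababaaaabbbaa')
  26 → (28, 'babaaaabbbaa')
  27 → (19, 'babaaabbababaaaabbbaa')
  28 → (26, 'bababaaaabbbaa')
  29 → (17, 'bababaaabbababaaaabbbaa')
  30 → (15, 'babababaaabbababaaaabbbaa')
  31 → (13, 'bababababaaabbababaaaabbbaa')
  32 → (11, 'babababababaaabbababaaaabbbaa')
  33 → (2, 'babbaaaaababababababaaabbababaaaabbbaa')
  34 → (36, 'bbaa')
  35 → (4, 'bbaaaaababababababaaabbababaaaabbbaa')
  36 → (25, 'bbababaaaabbbaa')
  37 → (1, 'bbabbaaaaababababababaaabbababaaaabbbaa')
  38 → (35, 'bbbaa')
  39 → (0, 'bbbabbaaaaababababababaaabbababaaaabbbaa')

[39, 38, 6, 7, 31, 8, 22, 32, 9, 23, 33, 29, 20, 27, 18, 16, 14, 12, 10, 3, 24, 34, 37, 5, 30, 21, 28, 19, 26, 17, 15, 13, 11, 2, 36, 4, 25, 1, 35, 0]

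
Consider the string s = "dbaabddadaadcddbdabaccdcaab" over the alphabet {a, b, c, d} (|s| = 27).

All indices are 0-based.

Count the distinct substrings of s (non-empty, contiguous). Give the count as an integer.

341

rank | idx | suffix
   0 |  24 | aab
   1 |   2 | aabddadaadcddbdabaccdcaab
   2 |   9 | aadcddbdabaccdcaab
   3 |  25 | ab
   4 |  17 | abaccdcaab
   5 |   3 | abddadaadcddbdabaccdcaab
   6 |  19 | accdcaab
   7 |   7 | adaadcddbdabaccdcaab
   8 |  10 | adcddbdabaccdcaab
   9 |  26 | b
  10 |   1 | baabddadaadcddbdabaccdcaab
  11 |  18 | baccdcaab
  12 |  15 | bdabaccdcaab
  13 |   4 | bddadaadcddbdabaccdcaab
  14 |  23 | caab
  15 |  20 | ccdcaab
  16 |  21 | cdcaab
  17 |  12 | cddbdabaccdcaab
  18 |   8 | daadcddbdabaccdcaab
  19 |  16 | dabaccdcaab
  20 |   6 | dadaadcddbdabaccdcaab
  21 |   0 | dbaabddadaadcddbdabaccdcaab
  22 |  14 | dbdabaccdcaab
  23 |  22 | dcaab
  24 |  11 | dcddbdabaccdcaab
  25 |   5 | ddadaadcddbdabaccdcaab
  26 |  13 | ddbdabaccdcaab

SA = [24, 2, 9, 25, 17, 3, 19, 7, 10, 26, 1, 18, 15, 4, 23, 20, 21, 12, 8, 16, 6, 0, 14, 22, 11, 5, 13]
rank  pair      lcp
   1  s[24:],s[2:]  3  'aab'
   2  s[2:],s[9:]  2  'aa'
   3  s[9:],s[25:]  1  'a'
   4  s[25:],s[17:]  2  'ab'
   5  s[17:],s[3:]  2  'ab'
   6  s[3:],s[19:]  1  'a'
   7  s[19:],s[7:]  1  'a'
   8  s[7:],s[10:]  2  'ad'
   9  s[10:],s[26:]  0  ''
  10  s[26:],s[1:]  1  'b'
  11  s[1:],s[18:]  2  'ba'
  12  s[18:],s[15:]  1  'b'
  13  s[15:],s[4:]  2  'bd'
  14  s[4:],s[23:]  0  ''
  15  s[23:],s[20:]  1  'c'
  16  s[20:],s[21:]  1  'c'
  17  s[21:],s[12:]  2  'cd'
  18  s[12:],s[8:]  0  ''
  19  s[8:],s[16:]  2  'da'
  20  s[16:],s[6:]  2  'da'
  21  s[6:],s[0:]  1  'd'
  22  s[0:],s[14:]  2  'db'
  23  s[14:],s[22:]  1  'd'
  24  s[22:],s[11:]  2  'dc'
  25  s[11:],s[5:]  1  'd'
  26  s[5:],s[13:]  2  'dd'

n(n+1)/2 = 27·28/2 = 378
Σ LCP = 0 + 3 + 2 + 1 + 2 + 2 + 1 + 1 + 2 + 0 + 1 + 2 + 1 + 2 + 0 + 1 + 1 + 2 + 0 + 2 + 2 + 1 + 2 + 1 + 2 + 1 + 2 = 37
distinct = 378 − 37 = 341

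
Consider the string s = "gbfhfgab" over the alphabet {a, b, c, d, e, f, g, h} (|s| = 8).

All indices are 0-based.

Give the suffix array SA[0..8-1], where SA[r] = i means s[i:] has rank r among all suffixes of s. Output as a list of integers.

[6, 7, 1, 4, 2, 5, 0, 3]

rank→(start, suffix):
  0 → (6, 'ab')
  1 → (7, 'b')
  2 → (1, 'bfhfgab')
  3 → (4, 'fgab')
  4 → (2, 'fhfgab')
  5 → (5, 'gab')
  6 → (0, 'gbfhfgab')
  7 → (3, 'hfgab')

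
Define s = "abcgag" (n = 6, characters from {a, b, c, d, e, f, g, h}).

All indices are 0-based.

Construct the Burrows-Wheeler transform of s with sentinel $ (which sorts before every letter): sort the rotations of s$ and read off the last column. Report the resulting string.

rank  rotation last
    0  $abcgag  g
    1  abcgag$  $
    2  ag$abcg  g
    3  bcgag$a  a
    4  cgag$ab  b
    5  g$abcga  a
    6  gag$abc  c

g$gabac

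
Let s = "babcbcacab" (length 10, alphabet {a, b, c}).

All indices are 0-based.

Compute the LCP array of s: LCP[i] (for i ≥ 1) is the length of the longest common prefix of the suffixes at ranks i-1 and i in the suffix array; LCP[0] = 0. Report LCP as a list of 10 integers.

[0, 2, 1, 0, 1, 1, 2, 0, 2, 1]

rank | idx | suffix
   0 |   8 | ab
   1 |   1 | abcbcacab
   2 |   6 | acab
   3 |   9 | b
   4 |   0 | babcbcacab
   5 |   4 | bcacab
   6 |   2 | bcbcacab
   7 |   7 | cab
   8 |   5 | cacab
   9 |   3 | cbcacab

SA = [8, 1, 6, 9, 0, 4, 2, 7, 5, 3]
i: (SA[i-1],SA[i]) lcp shared
  1: (8,1) 2 'ab'
  2: (1,6) 1 'a'
  3: (6,9) 0 ''
  4: (9,0) 1 'b'
  5: (0,4) 1 'b'
  6: (4,2) 2 'bc'
  7: (2,7) 0 ''
  8: (7,5) 2 'ca'
  9: (5,3) 1 'c'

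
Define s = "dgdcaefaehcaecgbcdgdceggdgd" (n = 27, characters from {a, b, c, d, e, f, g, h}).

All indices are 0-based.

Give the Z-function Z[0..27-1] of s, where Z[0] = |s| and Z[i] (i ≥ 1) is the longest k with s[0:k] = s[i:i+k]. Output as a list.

[27, 0, 1, 0, 0, 0, 0, 0, 0, 0, 0, 0, 0, 0, 0, 0, 0, 4, 0, 1, 0, 0, 0, 0, 3, 0, 1]

Z[0]=27
i=1: i≥r, start 0; Z[1]=0
i=2: i≥r, start 0; Z[2]=1 extend→box=[2,3)
i=3: i≥r, start 0; Z[3]=0
i=4: i≥r, start 0; Z[4]=0
i=5: i≥r, start 0; Z[5]=0
i=6: i≥r, start 0; Z[6]=0
i=7: i≥r, start 0; Z[7]=0
i=8: i≥r, start 0; Z[8]=0
i=9: i≥r, start 0; Z[9]=0
i=10: i≥r, start 0; Z[10]=0
i=11: i≥r, start 0; Z[11]=0
i=12: i≥r, start 0; Z[12]=0
i=13: i≥r, start 0; Z[13]=0
i=14: i≥r, start 0; Z[14]=0
i=15: i≥r, start 0; Z[15]=0
i=16: i≥r, start 0; Z[16]=0
i=17: i≥r, start 0; Z[17]=4 extend→box=[17,21)
i=18: min(r-i=3, Z[1]=0)=0; Z[18]=0
i=19: min(r-i=2, Z[2]=1)=1; Z[19]=1
i=20: min(r-i=1, Z[3]=0)=0; Z[20]=0
i=21: i≥r, start 0; Z[21]=0
i=22: i≥r, start 0; Z[22]=0
i=23: i≥r, start 0; Z[23]=0
i=24: i≥r, start 0; Z[24]=3 extend→box=[24,27)
i=25: min(r-i=2, Z[1]=0)=0; Z[25]=0
i=26: min(r-i=1, Z[2]=1)=1; Z[26]=1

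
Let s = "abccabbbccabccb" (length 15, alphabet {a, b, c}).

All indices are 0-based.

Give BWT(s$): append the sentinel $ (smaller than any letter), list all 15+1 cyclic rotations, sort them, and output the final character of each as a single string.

rank  rotation          last
    0  $abccabbbccabccb  b
    1  abbbccabccb$abcc  c
    2  abccabbbccabccb$  $
    3  abccb$abccabbbcc  c
    4  b$abccabbbccabcc  c
    5  bbbccabccb$abcca  a
    6  bbccabccb$abccab  b
    7  bccabbbccabccb$a  a
    8  bccabccb$abccabb  b
    9  bccb$abccabbbcca  a
   10  cabbbccabccb$abc  c
   11  cabccb$abccabbbc  c
   12  cb$abccabbbccabc  c
   13  ccabbbccabccb$ab  b
   14  ccabccb$abccabbb  b
   15  ccb$abccabbbccab  b

bc$ccababacccbbb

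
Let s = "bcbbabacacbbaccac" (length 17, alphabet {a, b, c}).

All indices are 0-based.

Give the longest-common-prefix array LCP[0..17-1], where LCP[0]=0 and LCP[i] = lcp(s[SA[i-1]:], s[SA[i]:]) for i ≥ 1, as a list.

rank | idx | suffix
   0 |   4 | abacacbbaccac
   1 |  15 | ac
   2 |   6 | acacbbaccac
   3 |   8 | acbbaccac
   4 |  12 | accac
   5 |   3 | babacacbbaccac
   6 |   5 | bacacbbaccac
   7 |  11 | baccac
   8 |   2 | bbabacacbbaccac
   9 |  10 | bbaccac
  10 |   0 | bcbbabacacbbaccac
  11 |  16 | c
  12 |  14 | cac
  13 |   7 | cacbbaccac
  14 |   1 | cbbabacacbbaccac
  15 |   9 | cbbaccac
  16 |  13 | ccac

SA = [4, 15, 6, 8, 12, 3, 5, 11, 2, 10, 0, 16, 14, 7, 1, 9, 13]
[i] adj suffixes → lcp
  [1] 4/15 → 1 ('a')
  [2] 15/6 → 2 ('ac')
  [3] 6/8 → 2 ('ac')
  [4] 8/12 → 2 ('ac')
  [5] 12/3 → 0 ('')
  [6] 3/5 → 2 ('ba')
  [7] 5/11 → 3 ('bac')
  [8] 11/2 → 1 ('b')
  [9] 2/10 → 3 ('bba')
  [10] 10/0 → 1 ('b')
  [11] 0/16 → 0 ('')
  [12] 16/14 → 1 ('c')
  [13] 14/7 → 3 ('cac')
  [14] 7/1 → 1 ('c')
  [15] 1/9 → 4 ('cbba')
  [16] 9/13 → 1 ('c')

[0, 1, 2, 2, 2, 0, 2, 3, 1, 3, 1, 0, 1, 3, 1, 4, 1]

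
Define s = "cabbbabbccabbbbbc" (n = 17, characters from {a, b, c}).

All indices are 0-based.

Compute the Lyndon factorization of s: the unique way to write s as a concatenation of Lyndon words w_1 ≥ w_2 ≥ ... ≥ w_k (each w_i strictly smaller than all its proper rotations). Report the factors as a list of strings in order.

["c", "abbbabbccabbbbbc"]

emit factor 1: 'c' (i=0, period=1)
emit factor 2: 'abbbabbccabbbbbc' (i=1, period=16)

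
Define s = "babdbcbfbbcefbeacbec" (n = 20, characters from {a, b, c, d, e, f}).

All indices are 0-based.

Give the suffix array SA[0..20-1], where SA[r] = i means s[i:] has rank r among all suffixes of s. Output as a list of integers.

sorted suffixes:
  #0 SA[0]=1  'abdbcbfbbcefbeacbec'
  #1 SA[1]=15  'acbec'
  #2 SA[2]=0  'babdbcbfbbcefbeacbec'
  #3 SA[3]=8  'bbcefbeacbec'
  #4 SA[4]=4  'bcbfbbcefbeacbec'
  #5 SA[5]=9  'bcefbeacbec'
  #6 SA[6]=2  'bdbcbfbbcefbeacbec'
  #7 SA[7]=13  'beacbec'
  #8 SA[8]=17  'bec'
  #9 SA[9]=6  'bfbbcefbeacbec'
  #10 SA[10]=19  'c'
  #11 SA[11]=16  'cbec'
  #12 SA[12]=5  'cbfbbcefbeacbec'
  #13 SA[13]=10  'cefbeacbec'
  #14 SA[14]=3  'dbcbfbbcefbeacbec'
  #15 SA[15]=14  'eacbec'
  #16 SA[16]=18  'ec'
  #17 SA[17]=11  'efbeacbec'
  #18 SA[18]=7  'fbbcefbeacbec'
  #19 SA[19]=12  'fbeacbec'

[1, 15, 0, 8, 4, 9, 2, 13, 17, 6, 19, 16, 5, 10, 3, 14, 18, 11, 7, 12]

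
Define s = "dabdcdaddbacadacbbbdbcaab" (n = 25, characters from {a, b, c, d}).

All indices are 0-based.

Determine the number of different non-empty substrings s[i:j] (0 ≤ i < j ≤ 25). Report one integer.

295

sorted suffixes:
  #0 SA[0]=22  'aab'
  #1 SA[1]=23  'ab'
  #2 SA[2]=1  'abdcdaddbacadacbbbdbcaab'
  #3 SA[3]=10  'acadacbbbdbcaab'
  #4 SA[4]=14  'acbbbdbcaab'
  #5 SA[5]=12  'adacbbbdbcaab'
  #6 SA[6]=6  'addbacadacbbbdbcaab'
  #7 SA[7]=24  'b'
  #8 SA[8]=9  'bacadacbbbdbcaab'
  #9 SA[9]=16  'bbbdbcaab'
  #10 SA[10]=17  'bbdbcaab'
  #11 SA[11]=20  'bcaab'
  #12 SA[12]=18  'bdbcaab'
  #13 SA[13]=2  'bdcdaddbacadacbbbdbcaab'
  #14 SA[14]=21  'caab'
  #15 SA[15]=11  'cadacbbbdbcaab'
  #16 SA[16]=15  'cbbbdbcaab'
  #17 SA[17]=4  'cdaddbacadacbbbdbcaab'
  #18 SA[18]=0  'dabdcdaddbacadacbbbdbcaab'
  #19 SA[19]=13  'dacbbbdbcaab'
  #20 SA[20]=5  'daddbacadacbbbdbcaab'
  #21 SA[21]=8  'dbacadacbbbdbcaab'
  #22 SA[22]=19  'dbcaab'
  #23 SA[23]=3  'dcdaddbacadacbbbdbcaab'
  #24 SA[24]=7  'ddbacadacbbbdbcaab'

SA = [22, 23, 1, 10, 14, 12, 6, 24, 9, 16, 17, 20, 18, 2, 21, 11, 15, 4, 0, 13, 5, 8, 19, 3, 7]
i: (SA[i-1],SA[i]) lcp shared
  1: (22,23) 1 'a'
  2: (23,1) 2 'ab'
  3: (1,10) 1 'a'
  4: (10,14) 2 'ac'
  5: (14,12) 1 'a'
  6: (12,6) 2 'ad'
  7: (6,24) 0 ''
  8: (24,9) 1 'b'
  9: (9,16) 1 'b'
  10: (16,17) 2 'bb'
  11: (17,20) 1 'b'
  12: (20,18) 1 'b'
  13: (18,2) 2 'bd'
  14: (2,21) 0 ''
  15: (21,11) 2 'ca'
  16: (11,15) 1 'c'
  17: (15,4) 1 'c'
  18: (4,0) 0 ''
  19: (0,13) 2 'da'
  20: (13,5) 2 'da'
  21: (5,8) 1 'd'
  22: (8,19) 2 'db'
  23: (19,3) 1 'd'
  24: (3,7) 1 'd'

n(n+1)/2 = 25·26/2 = 325
Σ LCP = 0 + 1 + 2 + 1 + 2 + 1 + 2 + 0 + 1 + 1 + 2 + 1 + 1 + 2 + 0 + 2 + 1 + 1 + 0 + 2 + 2 + 1 + 2 + 1 + 1 = 30
distinct = 325 − 30 = 295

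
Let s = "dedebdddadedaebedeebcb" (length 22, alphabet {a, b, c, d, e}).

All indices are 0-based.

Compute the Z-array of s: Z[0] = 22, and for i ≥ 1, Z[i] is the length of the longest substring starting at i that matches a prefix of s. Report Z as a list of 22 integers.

[22, 0, 2, 0, 0, 1, 1, 1, 0, 3, 0, 1, 0, 0, 0, 0, 2, 0, 0, 0, 0, 0]

Z[0]=22
i=1: i≥r, start 0; Z[1]=0
i=2: i≥r, start 0; Z[2]=2 scan→box=[2,4)
i=3: min(r-i=1, Z[1]=0)=0; Z[3]=0
i=4: i≥r, start 0; Z[4]=0
i=5: i≥r, start 0; Z[5]=1 scan→box=[5,6)
i=6: i≥r, start 0; Z[6]=1 scan→box=[6,7)
i=7: i≥r, start 0; Z[7]=1 scan→box=[7,8)
i=8: i≥r, start 0; Z[8]=0
i=9: i≥r, start 0; Z[9]=3 scan→box=[9,12)
i=10: min(r-i=2, Z[1]=0)=0; Z[10]=0
i=11: min(r-i=1, Z[2]=2)=1; Z[11]=1
i=12: i≥r, start 0; Z[12]=0
i=13: i≥r, start 0; Z[13]=0
i=14: i≥r, start 0; Z[14]=0
i=15: i≥r, start 0; Z[15]=0
i=16: i≥r, start 0; Z[16]=2 scan→box=[16,18)
i=17: min(r-i=1, Z[1]=0)=0; Z[17]=0
i=18: i≥r, start 0; Z[18]=0
i=19: i≥r, start 0; Z[19]=0
i=20: i≥r, start 0; Z[20]=0
i=21: i≥r, start 0; Z[21]=0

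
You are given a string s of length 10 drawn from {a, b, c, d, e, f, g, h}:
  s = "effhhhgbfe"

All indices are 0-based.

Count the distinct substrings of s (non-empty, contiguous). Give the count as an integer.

rank | idx | suffix
   0 |   7 | bfe
   1 |   9 | e
   2 |   0 | effhhhgbfe
   3 |   8 | fe
   4 |   1 | ffhhhgbfe
   5 |   2 | fhhhgbfe
   6 |   6 | gbfe
   7 |   5 | hgbfe
   8 |   4 | hhgbfe
   9 |   3 | hhhgbfe

SA = [7, 9, 0, 8, 1, 2, 6, 5, 4, 3]
rank  pair      lcp
   1  s[7:],s[9:]  0  ''
   2  s[9:],s[0:]  1  'e'
   3  s[0:],s[8:]  0  ''
   4  s[8:],s[1:]  1  'f'
   5  s[1:],s[2:]  1  'f'
   6  s[2:],s[6:]  0  ''
   7  s[6:],s[5:]  0  ''
   8  s[5:],s[4:]  1  'h'
   9  s[4:],s[3:]  2  'hh'

n(n+1)/2 = 10·11/2 = 55
Σ LCP = 0 + 0 + 1 + 0 + 1 + 1 + 0 + 0 + 1 + 2 = 6
distinct = 55 − 6 = 49

49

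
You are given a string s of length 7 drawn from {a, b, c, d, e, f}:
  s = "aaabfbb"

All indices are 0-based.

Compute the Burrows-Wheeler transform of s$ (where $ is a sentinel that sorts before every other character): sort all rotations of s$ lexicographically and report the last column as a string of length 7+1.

b$aabfab

rank  rotation  last
    0  $aaabfbb  b
    1  aaabfbb$  $
    2  aabfbb$a  a
    3  abfbb$aa  a
    4  b$aaabfb  b
    5  bb$aaabf  f
    6  bfbb$aaa  a
    7  fbb$aaab  b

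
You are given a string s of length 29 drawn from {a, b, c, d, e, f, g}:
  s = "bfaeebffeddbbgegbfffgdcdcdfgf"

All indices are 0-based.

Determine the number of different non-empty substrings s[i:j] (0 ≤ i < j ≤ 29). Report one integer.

sorted suffixes:
  #0 SA[0]=2  'aeebffeddbbgegbfffgdcdcdfgf'
  #1 SA[1]=11  'bbgegbfffgdcdcdfgf'
  #2 SA[2]=0  'bfaeebffeddbbgegbfffgdcdcdfgf'
  #3 SA[3]=5  'bffeddbbgegbfffgdcdcdfgf'
  #4 SA[4]=16  'bfffgdcdcdfgf'
  #5 SA[5]=12  'bgegbfffgdcdcdfgf'
  #6 SA[6]=22  'cdcdfgf'
  #7 SA[7]=24  'cdfgf'
  #8 SA[8]=10  'dbbgegbfffgdcdcdfgf'
  #9 SA[9]=21  'dcdcdfgf'
  #10 SA[10]=23  'dcdfgf'
  #11 SA[11]=9  'ddbbgegbfffgdcdcdfgf'
  #12 SA[12]=25  'dfgf'
  #13 SA[13]=4  'ebffeddbbgegbfffgdcdcdfgf'
  #14 SA[14]=8  'eddbbgegbfffgdcdcdfgf'
  #15 SA[15]=3  'eebffeddbbgegbfffgdcdcdfgf'
  #16 SA[16]=14  'egbfffgdcdcdfgf'
  #17 SA[17]=28  'f'
  #18 SA[18]=1  'faeebffeddbbgegbfffgdcdcdfgf'
  #19 SA[19]=7  'feddbbgegbfffgdcdcdfgf'
  #20 SA[20]=6  'ffeddbbgegbfffgdcdcdfgf'
  #21 SA[21]=17  'fffgdcdcdfgf'
  #22 SA[22]=18  'ffgdcdcdfgf'
  #23 SA[23]=19  'fgdcdcdfgf'
  #24 SA[24]=26  'fgf'
  #25 SA[25]=15  'gbfffgdcdcdfgf'
  #26 SA[26]=20  'gdcdcdfgf'
  #27 SA[27]=13  'gegbfffgdcdcdfgf'
  #28 SA[28]=27  'gf'

SA = [2, 11, 0, 5, 16, 12, 22, 24, 10, 21, 23, 9, 25, 4, 8, 3, 14, 28, 1, 7, 6, 17, 18, 19, 26, 15, 20, 13, 27]
[i] adj suffixes → lcp
  [1] 2/11 → 0 ('')
  [2] 11/0 → 1 ('b')
  [3] 0/5 → 2 ('bf')
  [4] 5/16 → 3 ('bff')
  [5] 16/12 → 1 ('b')
  [6] 12/22 → 0 ('')
  [7] 22/24 → 2 ('cd')
  [8] 24/10 → 0 ('')
  [9] 10/21 → 1 ('d')
  [10] 21/23 → 3 ('dcd')
  [11] 23/9 → 1 ('d')
  [12] 9/25 → 1 ('d')
  [13] 25/4 → 0 ('')
  [14] 4/8 → 1 ('e')
  [15] 8/3 → 1 ('e')
  [16] 3/14 → 1 ('e')
  [17] 14/28 → 0 ('')
  [18] 28/1 → 1 ('f')
  [19] 1/7 → 1 ('f')
  [20] 7/6 → 1 ('f')
  [21] 6/17 → 2 ('ff')
  [22] 17/18 → 2 ('ff')
  [23] 18/19 → 1 ('f')
  [24] 19/26 → 2 ('fg')
  [25] 26/15 → 0 ('')
  [26] 15/20 → 1 ('g')
  [27] 20/13 → 1 ('g')
  [28] 13/27 → 1 ('g')

n(n+1)/2 = 29·30/2 = 435
Σ LCP = 0 + 0 + 1 + 2 + 3 + 1 + 0 + 2 + 0 + 1 + 3 + 1 + 1 + 0 + 1 + 1 + 1 + 0 + 1 + 1 + 1 + 2 + 2 + 1 + 2 + 0 + 1 + 1 + 1 = 31
distinct = 435 − 31 = 404

404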